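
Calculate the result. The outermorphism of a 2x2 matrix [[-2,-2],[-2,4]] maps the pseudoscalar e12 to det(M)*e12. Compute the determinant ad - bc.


The outermorphism of a linear map f sends e1^e2 to f(e1)^f(e2).
f(e1) = -2*e1 - 2*e2
f(e2) = -2*e1 + 4*e2
f(e1) ^ f(e2) = (-2*e1 - 2*e2) ^ (-2*e1 + 4*e2)
= (-2)*4*e12 + (-2)*(-2)*e21
= (-8 - 4)*e12
= -12*e12
Coefficient = -12


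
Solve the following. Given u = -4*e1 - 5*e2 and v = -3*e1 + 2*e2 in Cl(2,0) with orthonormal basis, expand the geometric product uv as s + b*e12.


Expand: (-4*e1 - 5*e2)(-3*e1 + 2*e2)
= (-4)*(-3)*e1e1 + (-4)*2*e1e2 + (-5)*(-3)*e2e1 + (-5)*2*e2e2
Using e1^2 = e2^2 = 1, e2e1 = -e1e2:
Scalar part s = (-4)*(-3) + (-5)*2 = 12 + (-10) = 2
Bivector part b = (-4)*2 - (-5)*(-3) = -8 - 15 = -23
uv = 2 - 23*e12


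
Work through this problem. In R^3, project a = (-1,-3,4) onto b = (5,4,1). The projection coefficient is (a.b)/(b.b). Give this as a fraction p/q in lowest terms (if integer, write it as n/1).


Projection coefficient = (a . b) / (b . b)
a . b = (-1)*5 + (-3)*4 + 4*1
= -5 + (-12) + 4 = -13
b . b = 5^2 + 4^2 + 1^2
= 25 + 16 + 1 = 42
Coefficient = -13/42
In lowest terms: -13/42


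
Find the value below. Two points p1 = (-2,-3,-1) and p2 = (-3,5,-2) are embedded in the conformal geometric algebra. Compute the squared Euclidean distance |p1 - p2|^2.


p1 - p2 = (1, -8, 1)
|p1 - p2|^2 = 1^2 + (-8)^2 + 1^2
= 1 + 64 + 1
= 66


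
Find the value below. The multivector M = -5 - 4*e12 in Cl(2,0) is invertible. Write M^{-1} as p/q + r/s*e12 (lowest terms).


M = -5 - 4*e12, where e12^2 = -1.
Since M commutes with its reverse ~M = a - b*e12, M * ~M = a^2 - b^2*e12^2 = a^2 + b^2.
So M^{-1} = ~M / (a^2 + b^2) = (a - b*e12)/(a^2 + b^2).
a^2 + b^2 = 25 + 16 = 41
Scalar part = -5/41 = -5/41
Bivector coeff = 4/41 = 4/41
M^{-1} = -5/41 + 4/41*e12


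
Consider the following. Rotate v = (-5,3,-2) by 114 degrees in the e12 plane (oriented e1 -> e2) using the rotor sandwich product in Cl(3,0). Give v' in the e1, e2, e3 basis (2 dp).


Rotor R = cos(57deg) - sin(57deg)*e12
Rotation angle theta = 2 * 57 = 114 degrees in the e12 plane (e1 -> e2).
The component perpendicular to the plane (e3) is invariant: v'_3 = v3 = -2.00
cos(114deg) = -0.4067, sin(114deg) = 0.9135
v'_1 = v1*cos(theta) - v2*sin(theta) = -5*(-0.4067) - 3*0.9135 = -0.71
v'_2 = v1*sin(theta) + v2*cos(theta) = -5*0.9135 + 3*(-0.4067) = -5.79
v' = -0.71*e1 - 5.79*e2 - 2.00*e3


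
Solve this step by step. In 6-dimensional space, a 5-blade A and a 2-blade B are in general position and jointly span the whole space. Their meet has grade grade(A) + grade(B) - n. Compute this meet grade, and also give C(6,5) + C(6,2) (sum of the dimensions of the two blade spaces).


Meet grade = grade(A) + grade(B) - n
= 5 + 2 - 6 = 1
C(6,5) = 6
C(6,2) = 15
dim_A + dim_B = 6 + 15 = 21


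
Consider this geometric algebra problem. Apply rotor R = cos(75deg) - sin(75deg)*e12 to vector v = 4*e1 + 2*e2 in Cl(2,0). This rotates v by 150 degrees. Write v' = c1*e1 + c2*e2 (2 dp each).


Rotor R = cos(75deg) - sin(75deg)*e12
Rotation angle theta = 2 * 75 = 150 degrees
v' = R*v*~R rotates v by theta.
cos(150deg) = -0.8660, sin(150deg) = 0.5000
v'_1 = 4*cos(150deg) - 2*sin(150deg)
= 4*(-0.8660) - 2*0.5000
= -4.46
v'_2 = 4*sin(150deg) + 2*cos(150deg)
= 4*0.5000 + 2*(-0.8660)
= 0.27
v' = -4.46*e1 + 0.27*e2


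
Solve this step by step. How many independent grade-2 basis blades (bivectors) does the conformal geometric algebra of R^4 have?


The conformal model of R^4 uses Cl(5,1) with m = 4 + 2 = 6 generators.
Number of grade-2 blades = C(m, 2) = C(6, 2)
= 6*5/2 = 15


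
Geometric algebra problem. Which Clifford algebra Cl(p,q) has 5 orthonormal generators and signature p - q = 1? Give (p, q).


We need p + q = 5 and p - q = 1.
Adding: 2p = 5 + 1 = 6, so p = 3.
Then q = 5 - 3 = 2.
(p, q) = (3, 2)


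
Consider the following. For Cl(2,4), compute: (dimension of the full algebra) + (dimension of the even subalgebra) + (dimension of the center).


n = 2 + 4 = 6
Total dim = 2^6 = 64
Even subalgebra dim = 2^5 = 32
n is even, so center dim = 1
Sum = 64 + 32 + 1 = 97


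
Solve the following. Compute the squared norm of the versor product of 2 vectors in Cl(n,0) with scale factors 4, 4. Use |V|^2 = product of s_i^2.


Each vector v_i has |v_i|^2 = s_i^2
Squared scales: 4^2 = 16, 4^2 = 16
|V|^2 = 16 * 16
= 256


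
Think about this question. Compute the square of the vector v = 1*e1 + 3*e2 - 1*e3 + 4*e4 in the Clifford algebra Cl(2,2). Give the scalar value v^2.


v^2 = sum of c_i^2 * e_i^2
Positive signature terms (e_i^2 = +1): 1^2 + 3^2 = 10
Negative signature terms (e_j^2 = -1): (-1)^2 + 4^2 = 17
v^2 = 10 - 17 = -7


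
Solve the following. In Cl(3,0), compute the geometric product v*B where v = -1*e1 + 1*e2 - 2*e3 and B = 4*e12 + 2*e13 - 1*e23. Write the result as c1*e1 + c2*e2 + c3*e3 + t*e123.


vB has grade-1 (vector) and grade-3 (trivector) parts: vB = (v _| B) + (v ^ B).
Vector part <vB>_1:
  e1: -v2*b12 - v3*b13 = -(1)*(4) - (-2)*(2) = 0
  e2: v1*b12 - v3*b23 = (-1)*(4) - (-2)*(-1) = -6
  e3: v1*b13 + v2*b23 = (-1)*(2) + (1)*(-1) = -3
Trivector part <vB>_3:
  e123: v1*b23 - v2*b13 + v3*b12 = (-1)*(-1) - (1)*(2) + (-2)*(4) = -9
vB = 0*e1 - 6*e2 - 3*e3 - 9*e123


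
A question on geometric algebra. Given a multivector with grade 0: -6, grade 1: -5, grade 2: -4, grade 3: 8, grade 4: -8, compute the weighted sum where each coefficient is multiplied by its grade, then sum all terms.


Grade-weighted sum = sum of grade_k * coefficient_k
0*(-6) = 0
1*(-5) = -5
2*(-4) = -8
3*8 = 24
4*(-8) = -32
Total = 0 + (-5) + (-8) + 24 + (-32) = -21


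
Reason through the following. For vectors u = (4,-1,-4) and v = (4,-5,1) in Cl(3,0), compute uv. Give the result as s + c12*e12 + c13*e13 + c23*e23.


In Cl(3,0): e_i^2 = 1, e_ie_j = -e_je_i for i != j.
Scalar part = u . v = 4*4 + (-1)*(-5) + (-4)*1
= 16 + 5 + (-4) = 17
e12 coeff = 4*(-5) - (-1)*4 = -20 - (-4) = -16
e13 coeff = 4*1 - (-4)*4 = 4 - (-16) = 20
e23 coeff = (-1)*1 - (-4)*(-5) = -1 - 20 = -21
uv = 17 - 16*e12 + 20*e13 - 21*e23


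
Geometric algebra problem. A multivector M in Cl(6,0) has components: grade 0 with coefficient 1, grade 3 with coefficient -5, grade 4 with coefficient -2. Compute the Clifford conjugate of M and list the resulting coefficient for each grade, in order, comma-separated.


Clifford conjugate sign for grade k: (-1)^(k(k+1)/2)
Grade 0: (-1)^(0*1/2) = (-1)^0 = 1, coeff 1 -> 1
Grade 3: (-1)^(3*4/2) = (-1)^6 = 1, coeff -5 -> -5
Grade 4: (-1)^(4*5/2) = (-1)^10 = 1, coeff -2 -> -2
Conjugated coefficients: 1, -5, -2


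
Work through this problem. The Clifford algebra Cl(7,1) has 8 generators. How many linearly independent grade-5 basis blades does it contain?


Number of grade-k basis blades in Cl(p,q) with n = p + q is C(n, k).
n = 7 + 1 = 8
C(8, 5) = 8! / (5! * 3!)
= 40320 / (120 * 6)
= 56


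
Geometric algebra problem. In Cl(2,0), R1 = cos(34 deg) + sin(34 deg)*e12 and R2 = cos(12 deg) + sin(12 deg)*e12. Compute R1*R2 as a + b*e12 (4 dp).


Same-plane rotors commute and their half-angles add:
R1*R2 = cos(a1 + a2) + sin(a1 + a2)*e12.
a1 + a2 = 34 + 12 = 46 deg
cos(46 deg) = 0.6947
sin(46 deg) = 0.7193
R1*R2 = 0.6947 + 0.7193*e12


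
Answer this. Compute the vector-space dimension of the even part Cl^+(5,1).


Even subalgebra dimension = 2^(n-1)
n = 5 + 1 = 6
2^(6 - 1) = 2^5 = 32
Verification: sum of C(6,k) for even k = 1 + 15 + 15 + 1 = 32
Result = 32


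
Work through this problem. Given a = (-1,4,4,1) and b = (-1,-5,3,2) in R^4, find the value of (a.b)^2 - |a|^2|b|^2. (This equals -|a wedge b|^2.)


a . b = (-1)*(-1) + 4*(-5) + 4*3 + 1*2
= 1 + (-20) + 12 + 2 = -5
|a|^2 = (-1)^2 + 4^2 + 4^2 + 1^2 = 34
|b|^2 = (-1)^2 + (-5)^2 + 3^2 + 2^2 = 39
(a.b)^2 = (-5)^2 = 25
|a|^2 * |b|^2 = 34 * 39 = 1326
Result = 25 - 1326 = -1301


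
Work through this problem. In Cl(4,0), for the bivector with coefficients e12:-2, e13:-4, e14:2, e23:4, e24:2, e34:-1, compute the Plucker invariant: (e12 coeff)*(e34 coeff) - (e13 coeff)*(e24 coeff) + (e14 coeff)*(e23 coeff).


Plucker relation: af - be + cd
a*f = (-2)*(-1) = 2
b*e = (-4)*2 = -8
c*d = 2*4 = 8
af - be + cd = 2 - (-8) + 8
= 18


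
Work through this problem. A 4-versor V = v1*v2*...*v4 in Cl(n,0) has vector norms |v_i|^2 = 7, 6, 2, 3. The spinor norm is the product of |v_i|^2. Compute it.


Spinor norm N(V) = |v1|^2 * |v2|^2 * ... * |v4|^2
= 7 * 6 * 2 * 3
Running product: 7, 42, 84, 252
N(V) = 252


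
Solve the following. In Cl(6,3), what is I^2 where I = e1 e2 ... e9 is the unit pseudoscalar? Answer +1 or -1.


The pseudoscalar I = e1...e_n (product of all n generators) of Cl(p,q) satisfies I^2 = (-1)^(q + n(n-1)/2).
p = 6, q = 3, n = p + q = 9
n(n-1)/2 = 9 * 8 / 2 = 36
Exponent = q + n(n-1)/2 = 3 + 36 = 39
I^2 = (-1)^39 = -1


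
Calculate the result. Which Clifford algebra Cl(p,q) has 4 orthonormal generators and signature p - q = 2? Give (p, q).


We need p + q = 4 and p - q = 2.
Adding: 2p = 4 + 2 = 6, so p = 3.
Then q = 4 - 3 = 1.
(p, q) = (3, 1)


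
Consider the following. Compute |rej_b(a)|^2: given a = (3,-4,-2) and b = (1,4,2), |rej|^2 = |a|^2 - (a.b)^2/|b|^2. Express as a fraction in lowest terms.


|a|^2 = 3^2 + (-4)^2 + (-2)^2 = 29
|b|^2 = 1^2 + 4^2 + 2^2 = 21
a . b = 3*1 + (-4)*4 + (-2)*2 = -17
(a.b)^2 = (-17)^2 = 289
|rej|^2 = 29 - 289/21
= (609 - 289)/21
= 320/21
In lowest terms: 320/21


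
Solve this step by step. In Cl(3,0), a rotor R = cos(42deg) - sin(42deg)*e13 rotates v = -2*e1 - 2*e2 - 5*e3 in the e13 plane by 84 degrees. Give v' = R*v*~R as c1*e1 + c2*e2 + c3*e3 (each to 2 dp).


Rotor R = cos(42deg) - sin(42deg)*e13
Rotation angle theta = 2 * 42 = 84 degrees in the e13 plane (e1 -> e3).
The component perpendicular to the plane (e2) is invariant: v'_2 = v2 = -2.00
cos(84deg) = 0.1045, sin(84deg) = 0.9945
v'_1 = v1*cos(theta) - v3*sin(theta) = -2*0.1045 - (-5)*0.9945 = 4.76
v'_3 = v1*sin(theta) + v3*cos(theta) = -2*0.9945 + (-5)*0.1045 = -2.51
v' = 4.76*e1 - 2.00*e2 - 2.51*e3


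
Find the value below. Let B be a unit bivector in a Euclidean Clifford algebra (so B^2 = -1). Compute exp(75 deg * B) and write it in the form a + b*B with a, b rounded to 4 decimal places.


For a unit bivector B with B^2 = -1, the exponential series gives
e^(theta*B) = cos(theta) + sin(theta)*B (the GA analogue of Euler's formula).
theta = 75 degrees = 1.308997 rad
cos(75 deg) = 0.2588
sin(75 deg) = 0.9659
exp(theta*B) = 0.2588 + 0.9659*B


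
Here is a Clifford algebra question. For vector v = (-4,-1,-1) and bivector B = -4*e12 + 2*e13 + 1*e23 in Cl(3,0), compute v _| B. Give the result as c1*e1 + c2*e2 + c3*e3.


Left contraction v _| B = <vB>_1 (grade-1 part of the geometric product vB).
Using e1_|e12 = e2, e2_|e12 = -e1, e1_|e13 = e3, e3_|e13 = -e1, e2_|e23 = e3, e3_|e23 = -e2:
e1 coeff: -v2*b12 - v3*b13 = -(-1)*(-4) - (-1)*(2) = -2
e2 coeff: v1*b12 - v3*b23 = (-4)*(-4) - (-1)*(1) = 17
e3 coeff: v1*b13 + v2*b23 = (-4)*(2) + (-1)*(1) = -9
v _| B = -2*e1 + 17*e2 - 9*e3


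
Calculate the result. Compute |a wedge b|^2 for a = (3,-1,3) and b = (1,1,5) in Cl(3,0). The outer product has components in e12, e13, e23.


a wedge b = (a1*b2 - a2*b1)*e12 + (a1*b3 - a3*b1)*e13 + (a2*b3 - a3*b2)*e23
e12 coeff: 3*1 - (-1)*1 = 3 - (-1) = 4
e13 coeff: 3*5 - 3*1 = 15 - 3 = 12
e23 coeff: (-1)*5 - 3*1 = -5 - 3 = -8
|a wedge b|^2 = 4^2 + 12^2 + (-8)^2
= 16 + 144 + 64
= 224


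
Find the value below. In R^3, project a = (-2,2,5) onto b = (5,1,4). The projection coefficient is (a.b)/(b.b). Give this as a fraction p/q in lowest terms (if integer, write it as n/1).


Projection coefficient = (a . b) / (b . b)
a . b = (-2)*5 + 2*1 + 5*4
= -10 + 2 + 20 = 12
b . b = 5^2 + 1^2 + 4^2
= 25 + 1 + 16 = 42
Coefficient = 12/42
In lowest terms: 2/7


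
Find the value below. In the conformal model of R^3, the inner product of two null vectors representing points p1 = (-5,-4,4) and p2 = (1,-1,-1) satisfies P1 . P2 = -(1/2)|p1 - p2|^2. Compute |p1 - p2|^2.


p1 - p2 = (-6, -3, 5)
|p1 - p2|^2 = (-6)^2 + (-3)^2 + 5^2
= 36 + 9 + 25
= 70


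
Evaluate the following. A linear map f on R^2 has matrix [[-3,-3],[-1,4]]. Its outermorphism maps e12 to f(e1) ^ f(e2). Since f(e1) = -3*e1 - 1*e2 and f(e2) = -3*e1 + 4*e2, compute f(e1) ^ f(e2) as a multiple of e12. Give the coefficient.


The outermorphism of a linear map f sends e1^e2 to f(e1)^f(e2).
f(e1) = -3*e1 - 1*e2
f(e2) = -3*e1 + 4*e2
f(e1) ^ f(e2) = (-3*e1 - 1*e2) ^ (-3*e1 + 4*e2)
= (-3)*4*e12 + (-1)*(-3)*e21
= (-12 - 3)*e12
= -15*e12
Coefficient = -15


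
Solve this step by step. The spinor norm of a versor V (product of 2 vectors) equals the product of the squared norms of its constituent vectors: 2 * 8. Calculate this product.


Spinor norm N(V) = |v1|^2 * |v2|^2 * ... * |v2|^2
= 2 * 8
Running product: 2, 16
N(V) = 16


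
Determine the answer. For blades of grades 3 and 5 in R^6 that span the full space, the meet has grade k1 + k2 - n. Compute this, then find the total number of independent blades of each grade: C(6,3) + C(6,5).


Meet grade = grade(A) + grade(B) - n
= 3 + 5 - 6 = 2
C(6,3) = 20
C(6,5) = 6
dim_A + dim_B = 20 + 6 = 26


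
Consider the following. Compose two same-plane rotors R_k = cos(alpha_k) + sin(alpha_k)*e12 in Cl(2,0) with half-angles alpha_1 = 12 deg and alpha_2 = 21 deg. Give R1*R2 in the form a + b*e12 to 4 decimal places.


Same-plane rotors commute and their half-angles add:
R1*R2 = cos(a1 + a2) + sin(a1 + a2)*e12.
a1 + a2 = 12 + 21 = 33 deg
cos(33 deg) = 0.8387
sin(33 deg) = 0.5446
R1*R2 = 0.8387 + 0.5446*e12


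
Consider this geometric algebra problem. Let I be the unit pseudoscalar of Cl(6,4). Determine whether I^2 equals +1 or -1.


The pseudoscalar I = e1...e_n (product of all n generators) of Cl(p,q) satisfies I^2 = (-1)^(q + n(n-1)/2).
p = 6, q = 4, n = p + q = 10
n(n-1)/2 = 10 * 9 / 2 = 45
Exponent = q + n(n-1)/2 = 4 + 45 = 49
I^2 = (-1)^49 = -1


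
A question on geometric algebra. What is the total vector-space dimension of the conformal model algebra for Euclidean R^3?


The conformal model of R^3 uses Cl(4,1): the 3 Euclidean generators plus two extra orthogonal generators e+ (e+^2 = +1) and e- (e-^2 = -1), from which the null vectors e0, einf are built.
Number of generators m = 3 + 2 = 5.
dim Cl(p,q) = 2^m = 2^5 = 32


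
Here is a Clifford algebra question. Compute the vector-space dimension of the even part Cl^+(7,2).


Even subalgebra dimension = 2^(n-1)
n = 7 + 2 = 9
2^(9 - 1) = 2^8 = 256
Verification: sum of C(9,k) for even k = 1 + 36 + 126 + 84 + 9 = 256
Result = 256


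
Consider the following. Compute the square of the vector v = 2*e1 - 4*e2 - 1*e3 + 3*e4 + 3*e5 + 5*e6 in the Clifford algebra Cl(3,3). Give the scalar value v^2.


v^2 = sum of c_i^2 * e_i^2
Positive signature terms (e_i^2 = +1): 2^2 + (-4)^2 + (-1)^2 = 21
Negative signature terms (e_j^2 = -1): 3^2 + 3^2 + 5^2 = 43
v^2 = 21 - 43 = -22


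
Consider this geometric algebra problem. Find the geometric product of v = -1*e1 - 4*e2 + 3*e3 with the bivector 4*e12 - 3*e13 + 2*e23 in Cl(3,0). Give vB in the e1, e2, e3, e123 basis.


vB has grade-1 (vector) and grade-3 (trivector) parts: vB = (v _| B) + (v ^ B).
Vector part <vB>_1:
  e1: -v2*b12 - v3*b13 = -(-4)*(4) - (3)*(-3) = 25
  e2: v1*b12 - v3*b23 = (-1)*(4) - (3)*(2) = -10
  e3: v1*b13 + v2*b23 = (-1)*(-3) + (-4)*(2) = -5
Trivector part <vB>_3:
  e123: v1*b23 - v2*b13 + v3*b12 = (-1)*(2) - (-4)*(-3) + (3)*(4) = -2
vB = 25*e1 - 10*e2 - 5*e3 - 2*e123


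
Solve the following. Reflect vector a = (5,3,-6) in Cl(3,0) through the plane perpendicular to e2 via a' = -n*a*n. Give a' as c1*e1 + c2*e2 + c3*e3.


Reflection formula: a' = -n*a*n, with n = e2 (unit vector, n^2 = 1).
For reflection through hyperplane perp to e2:
The component along e2 flips sign, others stay.
a = (5, 3, -6)
a' = (5, -3, -6)
a' = 5*e1 - 3*e2 - 6*e3


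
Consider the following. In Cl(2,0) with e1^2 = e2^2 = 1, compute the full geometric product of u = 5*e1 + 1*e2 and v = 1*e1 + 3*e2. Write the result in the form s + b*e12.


Expand: (5*e1 + 1*e2)(1*e1 + 3*e2)
= 5*1*e1e1 + 5*3*e1e2 + 1*1*e2e1 + 1*3*e2e2
Using e1^2 = e2^2 = 1, e2e1 = -e1e2:
Scalar part s = 5*1 + 1*3 = 5 + 3 = 8
Bivector part b = 5*3 - 1*1 = 15 - 1 = 14
uv = 8 + 14*e12


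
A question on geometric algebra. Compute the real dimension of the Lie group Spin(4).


Spin(n) double-covers SO(n); both have Lie algebra so(n) of dimension n(n-1)/2.
n = 4
n(n-1) = 4 * 3 = 12
dim Spin(4) = 12/2 = 6


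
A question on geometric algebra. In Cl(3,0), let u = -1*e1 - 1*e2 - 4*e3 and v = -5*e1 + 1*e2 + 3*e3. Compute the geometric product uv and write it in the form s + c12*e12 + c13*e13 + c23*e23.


In Cl(3,0): e_i^2 = 1, e_ie_j = -e_je_i for i != j.
Scalar part = u . v = (-1)*(-5) + (-1)*1 + (-4)*3
= 5 + (-1) + (-12) = -8
e12 coeff = (-1)*1 - (-1)*(-5) = -1 - 5 = -6
e13 coeff = (-1)*3 - (-4)*(-5) = -3 - 20 = -23
e23 coeff = (-1)*3 - (-4)*1 = -3 - (-4) = 1
uv = -8 - 6*e12 - 23*e13 + 1*e23


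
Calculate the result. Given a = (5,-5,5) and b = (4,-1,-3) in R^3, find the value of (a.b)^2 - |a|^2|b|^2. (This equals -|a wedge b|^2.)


a . b = 5*4 + (-5)*(-1) + 5*(-3)
= 20 + 5 + (-15) = 10
|a|^2 = 5^2 + (-5)^2 + 5^2 = 75
|b|^2 = 4^2 + (-1)^2 + (-3)^2 = 26
(a.b)^2 = 10^2 = 100
|a|^2 * |b|^2 = 75 * 26 = 1950
Result = 100 - 1950 = -1850


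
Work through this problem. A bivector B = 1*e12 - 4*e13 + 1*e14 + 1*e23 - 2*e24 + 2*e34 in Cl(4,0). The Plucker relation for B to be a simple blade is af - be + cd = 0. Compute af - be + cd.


Plucker relation: af - be + cd
a*f = 1*2 = 2
b*e = (-4)*(-2) = 8
c*d = 1*1 = 1
af - be + cd = 2 - 8 + 1
= -5


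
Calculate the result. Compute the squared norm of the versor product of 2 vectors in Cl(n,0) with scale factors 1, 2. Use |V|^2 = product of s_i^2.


Each vector v_i has |v_i|^2 = s_i^2
Squared scales: 1^2 = 1, 2^2 = 4
|V|^2 = 1 * 4
= 4


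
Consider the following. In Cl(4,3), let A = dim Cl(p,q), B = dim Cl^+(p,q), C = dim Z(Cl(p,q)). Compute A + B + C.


n = 4 + 3 = 7
Total dim = 2^7 = 128
Even subalgebra dim = 2^6 = 64
n is odd, so center dim = 2
Sum = 128 + 64 + 2 = 194


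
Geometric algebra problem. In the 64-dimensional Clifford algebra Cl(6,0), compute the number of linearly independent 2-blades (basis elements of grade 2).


Number of grade-k basis blades in Cl(p,q) with n = p + q is C(n, k).
n = 6 + 0 = 6
C(6, 2) = 6! / (2! * 4!)
= 720 / (2 * 24)
= 15


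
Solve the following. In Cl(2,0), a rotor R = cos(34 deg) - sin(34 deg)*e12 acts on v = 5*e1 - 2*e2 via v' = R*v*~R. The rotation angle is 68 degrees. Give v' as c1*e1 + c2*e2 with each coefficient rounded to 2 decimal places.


Rotor R = cos(34deg) - sin(34deg)*e12
Rotation angle theta = 2 * 34 = 68 degrees
v' = R*v*~R rotates v by theta.
cos(68deg) = 0.3746, sin(68deg) = 0.9272
v'_1 = 5*cos(68deg) - (-2)*sin(68deg)
= 5*0.3746 - (-2)*0.9272
= 3.73
v'_2 = 5*sin(68deg) + (-2)*cos(68deg)
= 5*0.9272 + (-2)*0.3746
= 3.89
v' = 3.73*e1 + 3.89*e2


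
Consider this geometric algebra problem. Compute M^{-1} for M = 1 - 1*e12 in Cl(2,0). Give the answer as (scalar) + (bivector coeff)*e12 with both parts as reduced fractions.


M = 1 - 1*e12, where e12^2 = -1.
Since M commutes with its reverse ~M = a - b*e12, M * ~M = a^2 - b^2*e12^2 = a^2 + b^2.
So M^{-1} = ~M / (a^2 + b^2) = (a - b*e12)/(a^2 + b^2).
a^2 + b^2 = 1 + 1 = 2
Scalar part = 1/2 = 1/2
Bivector coeff = 1/2 = 1/2
M^{-1} = 1/2 + 1/2*e12


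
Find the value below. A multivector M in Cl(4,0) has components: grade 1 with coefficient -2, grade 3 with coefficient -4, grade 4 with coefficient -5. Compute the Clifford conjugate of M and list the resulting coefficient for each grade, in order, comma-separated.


Clifford conjugate sign for grade k: (-1)^(k(k+1)/2)
Grade 1: (-1)^(1*2/2) = (-1)^1 = -1, coeff -2 -> 2
Grade 3: (-1)^(3*4/2) = (-1)^6 = 1, coeff -4 -> -4
Grade 4: (-1)^(4*5/2) = (-1)^10 = 1, coeff -5 -> -5
Conjugated coefficients: 2, -4, -5


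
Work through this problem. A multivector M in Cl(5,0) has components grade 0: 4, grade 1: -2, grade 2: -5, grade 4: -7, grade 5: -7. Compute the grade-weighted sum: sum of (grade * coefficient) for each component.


Grade-weighted sum = sum of grade_k * coefficient_k
0*4 = 0
1*(-2) = -2
2*(-5) = -10
4*(-7) = -28
5*(-7) = -35
Total = 0 + (-2) + (-10) + (-28) + (-35) = -75


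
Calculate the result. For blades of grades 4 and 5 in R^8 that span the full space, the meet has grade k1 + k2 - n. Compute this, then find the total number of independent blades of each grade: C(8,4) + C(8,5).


Meet grade = grade(A) + grade(B) - n
= 4 + 5 - 8 = 1
C(8,4) = 70
C(8,5) = 56
dim_A + dim_B = 70 + 56 = 126


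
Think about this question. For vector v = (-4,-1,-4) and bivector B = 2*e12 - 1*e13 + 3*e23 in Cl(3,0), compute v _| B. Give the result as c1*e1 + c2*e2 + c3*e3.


Left contraction v _| B = <vB>_1 (grade-1 part of the geometric product vB).
Using e1_|e12 = e2, e2_|e12 = -e1, e1_|e13 = e3, e3_|e13 = -e1, e2_|e23 = e3, e3_|e23 = -e2:
e1 coeff: -v2*b12 - v3*b13 = -(-1)*(2) - (-4)*(-1) = -2
e2 coeff: v1*b12 - v3*b23 = (-4)*(2) - (-4)*(3) = 4
e3 coeff: v1*b13 + v2*b23 = (-4)*(-1) + (-1)*(3) = 1
v _| B = -2*e1 + 4*e2 + 1*e3


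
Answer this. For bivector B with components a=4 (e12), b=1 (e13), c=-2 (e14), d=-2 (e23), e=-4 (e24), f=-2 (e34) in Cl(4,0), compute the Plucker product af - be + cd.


Plucker relation: af - be + cd
a*f = 4*(-2) = -8
b*e = 1*(-4) = -4
c*d = (-2)*(-2) = 4
af - be + cd = -8 - (-4) + 4
= 0


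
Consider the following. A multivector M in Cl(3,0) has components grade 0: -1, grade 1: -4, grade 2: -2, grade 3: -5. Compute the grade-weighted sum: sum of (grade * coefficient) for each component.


Grade-weighted sum = sum of grade_k * coefficient_k
0*(-1) = 0
1*(-4) = -4
2*(-2) = -4
3*(-5) = -15
Total = 0 + (-4) + (-4) + (-15) = -23


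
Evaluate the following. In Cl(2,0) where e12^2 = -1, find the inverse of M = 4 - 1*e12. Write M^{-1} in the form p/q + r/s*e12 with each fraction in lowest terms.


M = 4 - 1*e12, where e12^2 = -1.
Since M commutes with its reverse ~M = a - b*e12, M * ~M = a^2 - b^2*e12^2 = a^2 + b^2.
So M^{-1} = ~M / (a^2 + b^2) = (a - b*e12)/(a^2 + b^2).
a^2 + b^2 = 16 + 1 = 17
Scalar part = 4/17 = 4/17
Bivector coeff = 1/17 = 1/17
M^{-1} = 4/17 + 1/17*e12


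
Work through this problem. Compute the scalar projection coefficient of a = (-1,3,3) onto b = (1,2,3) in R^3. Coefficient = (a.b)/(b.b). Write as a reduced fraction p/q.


Projection coefficient = (a . b) / (b . b)
a . b = (-1)*1 + 3*2 + 3*3
= -1 + 6 + 9 = 14
b . b = 1^2 + 2^2 + 3^2
= 1 + 4 + 9 = 14
Coefficient = 14/14
In lowest terms: 1/1


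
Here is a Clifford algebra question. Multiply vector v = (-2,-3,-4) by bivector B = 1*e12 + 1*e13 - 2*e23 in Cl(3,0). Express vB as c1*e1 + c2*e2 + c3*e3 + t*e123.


vB has grade-1 (vector) and grade-3 (trivector) parts: vB = (v _| B) + (v ^ B).
Vector part <vB>_1:
  e1: -v2*b12 - v3*b13 = -(-3)*(1) - (-4)*(1) = 7
  e2: v1*b12 - v3*b23 = (-2)*(1) - (-4)*(-2) = -10
  e3: v1*b13 + v2*b23 = (-2)*(1) + (-3)*(-2) = 4
Trivector part <vB>_3:
  e123: v1*b23 - v2*b13 + v3*b12 = (-2)*(-2) - (-3)*(1) + (-4)*(1) = 3
vB = 7*e1 - 10*e2 + 4*e3 + 3*e123


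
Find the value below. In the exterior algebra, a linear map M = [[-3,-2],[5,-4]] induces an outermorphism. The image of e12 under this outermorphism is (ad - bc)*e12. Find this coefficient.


The outermorphism of a linear map f sends e1^e2 to f(e1)^f(e2).
f(e1) = -3*e1 + 5*e2
f(e2) = -2*e1 - 4*e2
f(e1) ^ f(e2) = (-3*e1 + 5*e2) ^ (-2*e1 - 4*e2)
= (-3)*(-4)*e12 + 5*(-2)*e21
= (12 - (-10))*e12
= 22*e12
Coefficient = 22


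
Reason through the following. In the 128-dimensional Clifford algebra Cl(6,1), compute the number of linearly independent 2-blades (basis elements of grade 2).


Number of grade-k basis blades in Cl(p,q) with n = p + q is C(n, k).
n = 6 + 1 = 7
C(7, 2) = 7! / (2! * 5!)
= 5040 / (2 * 120)
= 21


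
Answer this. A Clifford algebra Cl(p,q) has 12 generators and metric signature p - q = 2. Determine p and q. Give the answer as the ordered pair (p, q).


We need p + q = 12 and p - q = 2.
Adding: 2p = 12 + 2 = 14, so p = 7.
Then q = 12 - 7 = 5.
(p, q) = (7, 5)


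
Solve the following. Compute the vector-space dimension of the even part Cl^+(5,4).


Even subalgebra dimension = 2^(n-1)
n = 5 + 4 = 9
2^(9 - 1) = 2^8 = 256
Verification: sum of C(9,k) for even k = 1 + 36 + 126 + 84 + 9 = 256
Result = 256


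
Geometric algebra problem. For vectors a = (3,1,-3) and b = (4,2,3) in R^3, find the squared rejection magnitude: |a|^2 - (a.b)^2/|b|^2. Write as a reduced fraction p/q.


|a|^2 = 3^2 + 1^2 + (-3)^2 = 19
|b|^2 = 4^2 + 2^2 + 3^2 = 29
a . b = 3*4 + 1*2 + (-3)*3 = 5
(a.b)^2 = 5^2 = 25
|rej|^2 = 19 - 25/29
= (551 - 25)/29
= 526/29
In lowest terms: 526/29


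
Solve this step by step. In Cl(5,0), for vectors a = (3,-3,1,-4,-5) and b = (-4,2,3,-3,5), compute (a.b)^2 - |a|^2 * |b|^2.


a . b = 3*(-4) + (-3)*2 + 1*3 + (-4)*(-3) + (-5)*5
= -12 + (-6) + 3 + 12 + (-25) = -28
|a|^2 = 3^2 + (-3)^2 + 1^2 + (-4)^2 + (-5)^2 = 60
|b|^2 = (-4)^2 + 2^2 + 3^2 + (-3)^2 + 5^2 = 63
(a.b)^2 = (-28)^2 = 784
|a|^2 * |b|^2 = 60 * 63 = 3780
Result = 784 - 3780 = -2996


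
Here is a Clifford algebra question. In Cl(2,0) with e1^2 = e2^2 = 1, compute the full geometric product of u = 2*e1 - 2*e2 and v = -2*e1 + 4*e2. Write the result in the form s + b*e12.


Expand: (2*e1 - 2*e2)(-2*e1 + 4*e2)
= 2*(-2)*e1e1 + 2*4*e1e2 + (-2)*(-2)*e2e1 + (-2)*4*e2e2
Using e1^2 = e2^2 = 1, e2e1 = -e1e2:
Scalar part s = 2*(-2) + (-2)*4 = -4 + (-8) = -12
Bivector part b = 2*4 - (-2)*(-2) = 8 - 4 = 4
uv = -12 + 4*e12


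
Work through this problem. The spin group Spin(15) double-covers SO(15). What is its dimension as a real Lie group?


Spin(n) double-covers SO(n); both have Lie algebra so(n) of dimension n(n-1)/2.
n = 15
n(n-1) = 15 * 14 = 210
dim Spin(15) = 210/2 = 105


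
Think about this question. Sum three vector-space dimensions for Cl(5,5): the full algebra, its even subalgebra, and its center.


n = 5 + 5 = 10
Total dim = 2^10 = 1024
Even subalgebra dim = 2^9 = 512
n is even, so center dim = 1
Sum = 1024 + 512 + 1 = 1537


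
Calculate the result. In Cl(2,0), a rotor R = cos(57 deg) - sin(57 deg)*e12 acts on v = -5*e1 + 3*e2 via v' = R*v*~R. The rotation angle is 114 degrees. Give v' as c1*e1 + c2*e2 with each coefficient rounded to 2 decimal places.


Rotor R = cos(57deg) - sin(57deg)*e12
Rotation angle theta = 2 * 57 = 114 degrees
v' = R*v*~R rotates v by theta.
cos(114deg) = -0.4067, sin(114deg) = 0.9135
v'_1 = -5*cos(114deg) - 3*sin(114deg)
= -5*(-0.4067) - 3*0.9135
= -0.71
v'_2 = -5*sin(114deg) + 3*cos(114deg)
= -5*0.9135 + 3*(-0.4067)
= -5.79
v' = -0.71*e1 - 5.79*e2


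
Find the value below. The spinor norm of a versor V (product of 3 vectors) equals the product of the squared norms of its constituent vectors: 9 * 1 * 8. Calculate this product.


Spinor norm N(V) = |v1|^2 * |v2|^2 * ... * |v3|^2
= 9 * 1 * 8
Running product: 9, 9, 72
N(V) = 72


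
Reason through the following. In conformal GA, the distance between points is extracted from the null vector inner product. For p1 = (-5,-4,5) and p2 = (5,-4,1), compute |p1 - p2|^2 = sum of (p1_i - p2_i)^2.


p1 - p2 = (-10, 0, 4)
|p1 - p2|^2 = (-10)^2 + 0^2 + 4^2
= 100 + 0 + 16
= 116


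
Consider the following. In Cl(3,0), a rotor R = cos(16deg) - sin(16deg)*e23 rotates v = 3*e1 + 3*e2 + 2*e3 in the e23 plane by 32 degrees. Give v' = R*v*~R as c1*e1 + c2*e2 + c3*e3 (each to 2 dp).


Rotor R = cos(16deg) - sin(16deg)*e23
Rotation angle theta = 2 * 16 = 32 degrees in the e23 plane (e2 -> e3).
The component perpendicular to the plane (e1) is invariant: v'_1 = v1 = 3.00
cos(32deg) = 0.8480, sin(32deg) = 0.5299
v'_2 = v2*cos(theta) - v3*sin(theta) = 3*0.8480 - 2*0.5299 = 1.48
v'_3 = v2*sin(theta) + v3*cos(theta) = 3*0.5299 + 2*0.8480 = 3.29
v' = 3.00*e1 + 1.48*e2 + 3.29*e3


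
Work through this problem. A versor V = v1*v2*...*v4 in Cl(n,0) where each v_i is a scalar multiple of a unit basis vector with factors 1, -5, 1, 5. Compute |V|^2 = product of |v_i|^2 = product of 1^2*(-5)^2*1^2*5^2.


Each vector v_i has |v_i|^2 = s_i^2
Squared scales: 1^2 = 1, (-5)^2 = 25, 1^2 = 1, 5^2 = 25
|V|^2 = 1 * 25 * 1 * 25
= 625


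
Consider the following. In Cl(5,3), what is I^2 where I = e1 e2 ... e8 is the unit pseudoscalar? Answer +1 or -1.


The pseudoscalar I = e1...e_n (product of all n generators) of Cl(p,q) satisfies I^2 = (-1)^(q + n(n-1)/2).
p = 5, q = 3, n = p + q = 8
n(n-1)/2 = 8 * 7 / 2 = 28
Exponent = q + n(n-1)/2 = 3 + 28 = 31
I^2 = (-1)^31 = -1


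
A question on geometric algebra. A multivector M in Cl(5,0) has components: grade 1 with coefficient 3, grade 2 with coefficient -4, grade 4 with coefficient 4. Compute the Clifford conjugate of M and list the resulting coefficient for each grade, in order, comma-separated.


Clifford conjugate sign for grade k: (-1)^(k(k+1)/2)
Grade 1: (-1)^(1*2/2) = (-1)^1 = -1, coeff 3 -> -3
Grade 2: (-1)^(2*3/2) = (-1)^3 = -1, coeff -4 -> 4
Grade 4: (-1)^(4*5/2) = (-1)^10 = 1, coeff 4 -> 4
Conjugated coefficients: -3, 4, 4


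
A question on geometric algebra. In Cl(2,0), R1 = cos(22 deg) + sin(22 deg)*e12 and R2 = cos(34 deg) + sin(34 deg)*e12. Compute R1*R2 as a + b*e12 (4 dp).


Same-plane rotors commute and their half-angles add:
R1*R2 = cos(a1 + a2) + sin(a1 + a2)*e12.
a1 + a2 = 22 + 34 = 56 deg
cos(56 deg) = 0.5592
sin(56 deg) = 0.8290
R1*R2 = 0.5592 + 0.8290*e12


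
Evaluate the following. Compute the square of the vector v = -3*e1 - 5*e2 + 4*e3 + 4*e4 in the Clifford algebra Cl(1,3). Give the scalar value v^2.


v^2 = sum of c_i^2 * e_i^2
Positive signature terms (e_i^2 = +1): (-3)^2 = 9
Negative signature terms (e_j^2 = -1): (-5)^2 + 4^2 + 4^2 = 57
v^2 = 9 - 57 = -48


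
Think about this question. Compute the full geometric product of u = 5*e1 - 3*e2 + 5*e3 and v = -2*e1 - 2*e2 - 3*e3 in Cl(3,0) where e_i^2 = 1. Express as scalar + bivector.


In Cl(3,0): e_i^2 = 1, e_ie_j = -e_je_i for i != j.
Scalar part = u . v = 5*(-2) + (-3)*(-2) + 5*(-3)
= -10 + 6 + (-15) = -19
e12 coeff = 5*(-2) - (-3)*(-2) = -10 - 6 = -16
e13 coeff = 5*(-3) - 5*(-2) = -15 - (-10) = -5
e23 coeff = (-3)*(-3) - 5*(-2) = 9 - (-10) = 19
uv = -19 - 16*e12 - 5*e13 + 19*e23


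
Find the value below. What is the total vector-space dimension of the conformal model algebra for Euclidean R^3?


The conformal model of R^3 uses Cl(4,1): the 3 Euclidean generators plus two extra orthogonal generators e+ (e+^2 = +1) and e- (e-^2 = -1), from which the null vectors e0, einf are built.
Number of generators m = 3 + 2 = 5.
dim Cl(p,q) = 2^m = 2^5 = 32


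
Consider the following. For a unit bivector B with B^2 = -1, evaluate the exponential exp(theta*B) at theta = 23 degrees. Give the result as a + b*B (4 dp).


For a unit bivector B with B^2 = -1, the exponential series gives
e^(theta*B) = cos(theta) + sin(theta)*B (the GA analogue of Euler's formula).
theta = 23 degrees = 0.401426 rad
cos(23 deg) = 0.9205
sin(23 deg) = 0.3907
exp(theta*B) = 0.9205 + 0.3907*B


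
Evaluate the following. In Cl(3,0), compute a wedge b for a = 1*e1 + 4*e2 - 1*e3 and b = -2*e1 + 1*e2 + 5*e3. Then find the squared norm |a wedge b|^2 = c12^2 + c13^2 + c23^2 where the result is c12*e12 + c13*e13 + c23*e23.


a wedge b = (a1*b2 - a2*b1)*e12 + (a1*b3 - a3*b1)*e13 + (a2*b3 - a3*b2)*e23
e12 coeff: 1*1 - 4*(-2) = 1 - (-8) = 9
e13 coeff: 1*5 - (-1)*(-2) = 5 - 2 = 3
e23 coeff: 4*5 - (-1)*1 = 20 - (-1) = 21
|a wedge b|^2 = 9^2 + 3^2 + 21^2
= 81 + 9 + 441
= 531


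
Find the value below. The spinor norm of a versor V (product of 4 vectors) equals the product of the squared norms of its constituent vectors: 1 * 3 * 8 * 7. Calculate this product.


Spinor norm N(V) = |v1|^2 * |v2|^2 * ... * |v4|^2
= 1 * 3 * 8 * 7
Running product: 1, 3, 24, 168
N(V) = 168


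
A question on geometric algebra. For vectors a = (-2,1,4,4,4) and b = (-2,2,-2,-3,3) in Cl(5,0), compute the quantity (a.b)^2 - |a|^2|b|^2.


a . b = (-2)*(-2) + 1*2 + 4*(-2) + 4*(-3) + 4*3
= 4 + 2 + (-8) + (-12) + 12 = -2
|a|^2 = (-2)^2 + 1^2 + 4^2 + 4^2 + 4^2 = 53
|b|^2 = (-2)^2 + 2^2 + (-2)^2 + (-3)^2 + 3^2 = 30
(a.b)^2 = (-2)^2 = 4
|a|^2 * |b|^2 = 53 * 30 = 1590
Result = 4 - 1590 = -1586


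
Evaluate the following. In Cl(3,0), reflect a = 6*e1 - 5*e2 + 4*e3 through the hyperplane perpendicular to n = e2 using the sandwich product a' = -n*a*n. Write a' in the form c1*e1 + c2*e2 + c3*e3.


Reflection formula: a' = -n*a*n, with n = e2 (unit vector, n^2 = 1).
For reflection through hyperplane perp to e2:
The component along e2 flips sign, others stay.
a = (6, -5, 4)
a' = (6, 5, 4)
a' = 6*e1 + 5*e2 + 4*e3


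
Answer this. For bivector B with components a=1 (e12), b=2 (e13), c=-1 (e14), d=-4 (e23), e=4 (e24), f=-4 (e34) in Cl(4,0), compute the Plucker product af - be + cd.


Plucker relation: af - be + cd
a*f = 1*(-4) = -4
b*e = 2*4 = 8
c*d = (-1)*(-4) = 4
af - be + cd = -4 - 8 + 4
= -8


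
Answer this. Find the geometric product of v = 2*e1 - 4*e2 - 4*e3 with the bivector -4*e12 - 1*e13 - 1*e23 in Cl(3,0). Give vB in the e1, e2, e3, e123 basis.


vB has grade-1 (vector) and grade-3 (trivector) parts: vB = (v _| B) + (v ^ B).
Vector part <vB>_1:
  e1: -v2*b12 - v3*b13 = -(-4)*(-4) - (-4)*(-1) = -20
  e2: v1*b12 - v3*b23 = (2)*(-4) - (-4)*(-1) = -12
  e3: v1*b13 + v2*b23 = (2)*(-1) + (-4)*(-1) = 2
Trivector part <vB>_3:
  e123: v1*b23 - v2*b13 + v3*b12 = (2)*(-1) - (-4)*(-1) + (-4)*(-4) = 10
vB = -20*e1 - 12*e2 + 2*e3 + 10*e123


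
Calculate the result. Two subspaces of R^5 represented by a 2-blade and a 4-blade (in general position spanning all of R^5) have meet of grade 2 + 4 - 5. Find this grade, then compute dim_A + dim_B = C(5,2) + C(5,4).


Meet grade = grade(A) + grade(B) - n
= 2 + 4 - 5 = 1
C(5,2) = 10
C(5,4) = 5
dim_A + dim_B = 10 + 5 = 15


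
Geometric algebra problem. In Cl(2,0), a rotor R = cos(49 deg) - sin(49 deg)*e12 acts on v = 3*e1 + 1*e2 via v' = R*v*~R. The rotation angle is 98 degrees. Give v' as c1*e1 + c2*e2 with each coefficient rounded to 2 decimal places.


Rotor R = cos(49deg) - sin(49deg)*e12
Rotation angle theta = 2 * 49 = 98 degrees
v' = R*v*~R rotates v by theta.
cos(98deg) = -0.1392, sin(98deg) = 0.9903
v'_1 = 3*cos(98deg) - 1*sin(98deg)
= 3*(-0.1392) - 1*0.9903
= -1.41
v'_2 = 3*sin(98deg) + 1*cos(98deg)
= 3*0.9903 + 1*(-0.1392)
= 2.83
v' = -1.41*e1 + 2.83*e2


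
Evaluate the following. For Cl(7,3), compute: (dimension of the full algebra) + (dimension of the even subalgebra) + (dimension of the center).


n = 7 + 3 = 10
Total dim = 2^10 = 1024
Even subalgebra dim = 2^9 = 512
n is even, so center dim = 1
Sum = 1024 + 512 + 1 = 1537


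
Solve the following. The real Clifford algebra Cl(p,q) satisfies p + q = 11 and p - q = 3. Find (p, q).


We need p + q = 11 and p - q = 3.
Adding: 2p = 11 + 3 = 14, so p = 7.
Then q = 11 - 7 = 4.
(p, q) = (7, 4)


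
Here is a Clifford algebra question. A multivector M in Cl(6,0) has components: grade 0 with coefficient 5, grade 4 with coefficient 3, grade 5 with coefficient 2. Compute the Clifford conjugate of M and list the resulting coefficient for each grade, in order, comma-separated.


Clifford conjugate sign for grade k: (-1)^(k(k+1)/2)
Grade 0: (-1)^(0*1/2) = (-1)^0 = 1, coeff 5 -> 5
Grade 4: (-1)^(4*5/2) = (-1)^10 = 1, coeff 3 -> 3
Grade 5: (-1)^(5*6/2) = (-1)^15 = -1, coeff 2 -> -2
Conjugated coefficients: 5, 3, -2


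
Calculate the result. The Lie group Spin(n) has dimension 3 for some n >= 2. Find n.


dim Spin(n) = dim so(n) = n(n-1)/2.
Solve n(n-1)/2 = 3, i.e. n^2 - n - 6 = 0.
Discriminant = 1 + 8*3 = 25
n = (1 + sqrt(25))/2 = (1 + 5)/2 = 3


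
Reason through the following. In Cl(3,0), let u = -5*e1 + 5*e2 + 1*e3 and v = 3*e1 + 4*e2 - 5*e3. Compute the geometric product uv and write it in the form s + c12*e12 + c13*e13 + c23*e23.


In Cl(3,0): e_i^2 = 1, e_ie_j = -e_je_i for i != j.
Scalar part = u . v = (-5)*3 + 5*4 + 1*(-5)
= -15 + 20 + (-5) = 0
e12 coeff = (-5)*4 - 5*3 = -20 - 15 = -35
e13 coeff = (-5)*(-5) - 1*3 = 25 - 3 = 22
e23 coeff = 5*(-5) - 1*4 = -25 - 4 = -29
uv = 0 - 35*e12 + 22*e13 - 29*e23


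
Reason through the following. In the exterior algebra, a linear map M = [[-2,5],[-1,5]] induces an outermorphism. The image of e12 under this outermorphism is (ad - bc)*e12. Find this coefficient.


The outermorphism of a linear map f sends e1^e2 to f(e1)^f(e2).
f(e1) = -2*e1 - 1*e2
f(e2) = 5*e1 + 5*e2
f(e1) ^ f(e2) = (-2*e1 - 1*e2) ^ (5*e1 + 5*e2)
= (-2)*5*e12 + (-1)*5*e21
= (-10 - (-5))*e12
= -5*e12
Coefficient = -5


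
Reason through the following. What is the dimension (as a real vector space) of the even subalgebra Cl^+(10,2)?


Even subalgebra dimension = 2^(n-1)
n = 10 + 2 = 12
2^(12 - 1) = 2^11 = 2048
Verification: sum of C(12,k) for even k = 1 + 66 + 495 + 924 + 495 + 66 + 1 = 2048
Result = 2048


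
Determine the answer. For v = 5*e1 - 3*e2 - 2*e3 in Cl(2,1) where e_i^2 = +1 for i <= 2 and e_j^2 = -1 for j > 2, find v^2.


v^2 = sum of c_i^2 * e_i^2
Positive signature terms (e_i^2 = +1): 5^2 + (-3)^2 = 34
Negative signature terms (e_j^2 = -1): (-2)^2 = 4
v^2 = 34 - 4 = 30


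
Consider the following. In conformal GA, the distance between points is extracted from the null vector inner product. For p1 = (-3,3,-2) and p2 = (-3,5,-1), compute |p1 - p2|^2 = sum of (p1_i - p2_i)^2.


p1 - p2 = (0, -2, -1)
|p1 - p2|^2 = 0^2 + (-2)^2 + (-1)^2
= 0 + 4 + 1
= 5


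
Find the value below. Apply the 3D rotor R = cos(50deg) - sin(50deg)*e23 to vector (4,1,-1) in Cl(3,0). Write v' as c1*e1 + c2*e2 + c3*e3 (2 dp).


Rotor R = cos(50deg) - sin(50deg)*e23
Rotation angle theta = 2 * 50 = 100 degrees in the e23 plane (e2 -> e3).
The component perpendicular to the plane (e1) is invariant: v'_1 = v1 = 4.00
cos(100deg) = -0.1736, sin(100deg) = 0.9848
v'_2 = v2*cos(theta) - v3*sin(theta) = 1*(-0.1736) - (-1)*0.9848 = 0.81
v'_3 = v2*sin(theta) + v3*cos(theta) = 1*0.9848 + (-1)*(-0.1736) = 1.16
v' = 4.00*e1 + 0.81*e2 + 1.16*e3


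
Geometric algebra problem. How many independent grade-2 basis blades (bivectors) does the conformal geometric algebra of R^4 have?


The conformal model of R^4 uses Cl(5,1) with m = 4 + 2 = 6 generators.
Number of grade-2 blades = C(m, 2) = C(6, 2)
= 6*5/2 = 15


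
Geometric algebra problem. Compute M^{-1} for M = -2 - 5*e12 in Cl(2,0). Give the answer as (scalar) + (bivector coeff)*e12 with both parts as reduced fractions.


M = -2 - 5*e12, where e12^2 = -1.
Since M commutes with its reverse ~M = a - b*e12, M * ~M = a^2 - b^2*e12^2 = a^2 + b^2.
So M^{-1} = ~M / (a^2 + b^2) = (a - b*e12)/(a^2 + b^2).
a^2 + b^2 = 4 + 25 = 29
Scalar part = -2/29 = -2/29
Bivector coeff = 5/29 = 5/29
M^{-1} = -2/29 + 5/29*e12


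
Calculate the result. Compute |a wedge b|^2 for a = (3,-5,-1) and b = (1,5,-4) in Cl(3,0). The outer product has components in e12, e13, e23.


a wedge b = (a1*b2 - a2*b1)*e12 + (a1*b3 - a3*b1)*e13 + (a2*b3 - a3*b2)*e23
e12 coeff: 3*5 - (-5)*1 = 15 - (-5) = 20
e13 coeff: 3*(-4) - (-1)*1 = -12 - (-1) = -11
e23 coeff: (-5)*(-4) - (-1)*5 = 20 - (-5) = 25
|a wedge b|^2 = 20^2 + (-11)^2 + 25^2
= 400 + 121 + 625
= 1146


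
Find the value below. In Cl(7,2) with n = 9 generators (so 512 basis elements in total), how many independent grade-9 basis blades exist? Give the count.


Number of grade-k basis blades in Cl(p,q) with n = p + q is C(n, k).
n = 7 + 2 = 9
C(9, 9) = 9! / (9! * 0!)
= 362880 / (362880 * 1)
= 1


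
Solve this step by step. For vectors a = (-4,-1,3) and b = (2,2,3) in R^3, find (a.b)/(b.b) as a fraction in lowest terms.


Projection coefficient = (a . b) / (b . b)
a . b = (-4)*2 + (-1)*2 + 3*3
= -8 + (-2) + 9 = -1
b . b = 2^2 + 2^2 + 3^2
= 4 + 4 + 9 = 17
Coefficient = -1/17
In lowest terms: -1/17


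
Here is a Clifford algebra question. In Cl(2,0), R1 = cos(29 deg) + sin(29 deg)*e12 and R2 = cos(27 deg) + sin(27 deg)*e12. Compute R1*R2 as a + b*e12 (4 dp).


Same-plane rotors commute and their half-angles add:
R1*R2 = cos(a1 + a2) + sin(a1 + a2)*e12.
a1 + a2 = 29 + 27 = 56 deg
cos(56 deg) = 0.5592
sin(56 deg) = 0.8290
R1*R2 = 0.5592 + 0.8290*e12
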